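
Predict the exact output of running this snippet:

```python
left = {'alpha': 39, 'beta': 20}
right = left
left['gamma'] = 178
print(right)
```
{'alpha': 39, 'beta': 20, 'gamma': 178}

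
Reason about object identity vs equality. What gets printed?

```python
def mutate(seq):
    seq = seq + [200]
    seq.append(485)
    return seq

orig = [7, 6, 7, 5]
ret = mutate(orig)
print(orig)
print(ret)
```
[7, 6, 7, 5]
[7, 6, 7, 5, 200, 485]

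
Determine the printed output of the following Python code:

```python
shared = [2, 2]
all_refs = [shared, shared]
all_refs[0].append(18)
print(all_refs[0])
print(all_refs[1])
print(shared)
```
[2, 2, 18]
[2, 2, 18]
[2, 2, 18]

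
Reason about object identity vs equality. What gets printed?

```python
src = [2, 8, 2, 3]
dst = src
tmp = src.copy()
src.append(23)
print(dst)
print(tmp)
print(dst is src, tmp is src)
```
[2, 8, 2, 3, 23]
[2, 8, 2, 3]
True False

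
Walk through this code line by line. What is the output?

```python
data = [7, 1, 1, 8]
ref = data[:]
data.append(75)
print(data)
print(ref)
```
[7, 1, 1, 8, 75]
[7, 1, 1, 8]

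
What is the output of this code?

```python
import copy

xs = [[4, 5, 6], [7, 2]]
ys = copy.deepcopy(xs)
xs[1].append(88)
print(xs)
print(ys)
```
[[4, 5, 6], [7, 2, 88]]
[[4, 5, 6], [7, 2]]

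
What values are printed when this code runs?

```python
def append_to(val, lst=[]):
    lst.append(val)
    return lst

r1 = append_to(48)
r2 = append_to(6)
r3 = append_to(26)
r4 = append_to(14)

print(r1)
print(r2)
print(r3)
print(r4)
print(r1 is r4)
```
[48, 6, 26, 14]
[48, 6, 26, 14]
[48, 6, 26, 14]
[48, 6, 26, 14]
True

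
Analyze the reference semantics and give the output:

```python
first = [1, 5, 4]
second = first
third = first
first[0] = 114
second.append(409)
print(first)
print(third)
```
[114, 5, 4, 409]
[114, 5, 4, 409]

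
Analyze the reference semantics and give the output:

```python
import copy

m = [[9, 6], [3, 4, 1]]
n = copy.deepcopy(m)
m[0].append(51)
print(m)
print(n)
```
[[9, 6, 51], [3, 4, 1]]
[[9, 6], [3, 4, 1]]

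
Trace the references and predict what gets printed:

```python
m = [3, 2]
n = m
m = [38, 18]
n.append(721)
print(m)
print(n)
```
[38, 18]
[3, 2, 721]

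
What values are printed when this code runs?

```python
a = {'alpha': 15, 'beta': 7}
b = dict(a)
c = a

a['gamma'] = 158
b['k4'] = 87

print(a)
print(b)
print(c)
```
{'alpha': 15, 'beta': 7, 'gamma': 158}
{'alpha': 15, 'beta': 7, 'k4': 87}
{'alpha': 15, 'beta': 7, 'gamma': 158}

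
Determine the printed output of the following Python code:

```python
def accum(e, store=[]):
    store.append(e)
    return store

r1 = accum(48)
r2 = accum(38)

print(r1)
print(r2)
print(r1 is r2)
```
[48, 38]
[48, 38]
True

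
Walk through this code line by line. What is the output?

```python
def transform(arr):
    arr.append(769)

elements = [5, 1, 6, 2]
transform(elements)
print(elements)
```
[5, 1, 6, 2, 769]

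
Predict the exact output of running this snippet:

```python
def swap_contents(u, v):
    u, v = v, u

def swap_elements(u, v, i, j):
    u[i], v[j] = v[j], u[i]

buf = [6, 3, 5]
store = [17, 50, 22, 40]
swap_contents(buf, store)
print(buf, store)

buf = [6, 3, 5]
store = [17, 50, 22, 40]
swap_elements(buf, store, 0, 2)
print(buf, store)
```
[6, 3, 5] [17, 50, 22, 40]
[22, 3, 5] [17, 50, 6, 40]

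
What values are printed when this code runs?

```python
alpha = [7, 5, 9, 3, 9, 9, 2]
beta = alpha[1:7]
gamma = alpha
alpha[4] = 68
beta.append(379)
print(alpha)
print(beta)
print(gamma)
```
[7, 5, 9, 3, 68, 9, 2]
[5, 9, 3, 9, 9, 2, 379]
[7, 5, 9, 3, 68, 9, 2]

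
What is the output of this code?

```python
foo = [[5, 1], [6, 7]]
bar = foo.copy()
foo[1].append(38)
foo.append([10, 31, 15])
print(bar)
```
[[5, 1], [6, 7, 38]]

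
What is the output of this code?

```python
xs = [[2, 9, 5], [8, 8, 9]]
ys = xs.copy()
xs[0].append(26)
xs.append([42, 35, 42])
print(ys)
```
[[2, 9, 5, 26], [8, 8, 9]]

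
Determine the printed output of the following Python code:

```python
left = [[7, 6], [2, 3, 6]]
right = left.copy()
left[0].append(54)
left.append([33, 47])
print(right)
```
[[7, 6, 54], [2, 3, 6]]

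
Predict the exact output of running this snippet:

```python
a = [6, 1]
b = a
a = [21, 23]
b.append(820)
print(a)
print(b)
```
[21, 23]
[6, 1, 820]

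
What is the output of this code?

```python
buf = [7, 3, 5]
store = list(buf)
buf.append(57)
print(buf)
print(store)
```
[7, 3, 5, 57]
[7, 3, 5]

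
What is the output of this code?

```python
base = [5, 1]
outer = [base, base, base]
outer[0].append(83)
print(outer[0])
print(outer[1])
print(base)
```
[5, 1, 83]
[5, 1, 83]
[5, 1, 83]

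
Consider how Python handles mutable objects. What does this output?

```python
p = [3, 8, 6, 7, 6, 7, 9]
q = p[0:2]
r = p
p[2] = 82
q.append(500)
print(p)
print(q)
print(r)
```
[3, 8, 82, 7, 6, 7, 9]
[3, 8, 500]
[3, 8, 82, 7, 6, 7, 9]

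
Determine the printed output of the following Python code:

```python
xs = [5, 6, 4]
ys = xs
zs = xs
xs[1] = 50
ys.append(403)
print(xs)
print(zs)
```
[5, 50, 4, 403]
[5, 50, 4, 403]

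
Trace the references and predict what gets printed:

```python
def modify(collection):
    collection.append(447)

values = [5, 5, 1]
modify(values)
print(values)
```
[5, 5, 1, 447]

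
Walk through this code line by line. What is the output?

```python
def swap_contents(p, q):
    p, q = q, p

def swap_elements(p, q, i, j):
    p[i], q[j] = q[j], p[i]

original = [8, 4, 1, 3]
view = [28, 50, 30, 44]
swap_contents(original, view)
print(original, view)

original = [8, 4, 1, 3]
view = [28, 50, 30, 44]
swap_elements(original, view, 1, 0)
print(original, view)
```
[8, 4, 1, 3] [28, 50, 30, 44]
[8, 28, 1, 3] [4, 50, 30, 44]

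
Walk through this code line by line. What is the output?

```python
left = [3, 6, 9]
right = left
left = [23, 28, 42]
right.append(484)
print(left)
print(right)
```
[23, 28, 42]
[3, 6, 9, 484]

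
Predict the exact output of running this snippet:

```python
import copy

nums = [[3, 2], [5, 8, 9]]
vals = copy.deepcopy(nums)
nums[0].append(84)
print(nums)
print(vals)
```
[[3, 2, 84], [5, 8, 9]]
[[3, 2], [5, 8, 9]]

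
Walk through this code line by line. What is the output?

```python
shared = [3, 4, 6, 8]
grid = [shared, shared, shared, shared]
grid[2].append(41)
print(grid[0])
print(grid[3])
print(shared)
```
[3, 4, 6, 8, 41]
[3, 4, 6, 8, 41]
[3, 4, 6, 8, 41]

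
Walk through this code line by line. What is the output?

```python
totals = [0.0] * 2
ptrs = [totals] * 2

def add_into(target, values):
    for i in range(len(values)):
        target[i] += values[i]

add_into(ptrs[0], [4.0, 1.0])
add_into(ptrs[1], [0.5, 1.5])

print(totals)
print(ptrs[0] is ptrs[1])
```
[4.5, 2.5]
True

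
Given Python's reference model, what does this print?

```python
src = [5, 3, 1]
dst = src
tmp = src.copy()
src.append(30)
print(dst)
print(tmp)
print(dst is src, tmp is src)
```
[5, 3, 1, 30]
[5, 3, 1]
True False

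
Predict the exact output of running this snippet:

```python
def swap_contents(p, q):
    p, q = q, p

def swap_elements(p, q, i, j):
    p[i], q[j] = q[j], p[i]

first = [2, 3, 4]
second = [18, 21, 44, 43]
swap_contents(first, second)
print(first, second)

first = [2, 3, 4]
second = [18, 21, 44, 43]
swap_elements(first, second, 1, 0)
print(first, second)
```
[2, 3, 4] [18, 21, 44, 43]
[2, 18, 4] [3, 21, 44, 43]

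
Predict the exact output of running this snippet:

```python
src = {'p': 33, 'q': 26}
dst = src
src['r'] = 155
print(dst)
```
{'p': 33, 'q': 26, 'r': 155}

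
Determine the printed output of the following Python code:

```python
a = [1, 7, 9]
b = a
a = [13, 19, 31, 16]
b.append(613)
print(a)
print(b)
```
[13, 19, 31, 16]
[1, 7, 9, 613]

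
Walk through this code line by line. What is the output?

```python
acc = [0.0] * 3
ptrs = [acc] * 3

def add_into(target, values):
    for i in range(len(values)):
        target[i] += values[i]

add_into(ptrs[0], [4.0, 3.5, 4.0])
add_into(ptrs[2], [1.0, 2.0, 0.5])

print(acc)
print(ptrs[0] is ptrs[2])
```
[5.0, 5.5, 4.5]
True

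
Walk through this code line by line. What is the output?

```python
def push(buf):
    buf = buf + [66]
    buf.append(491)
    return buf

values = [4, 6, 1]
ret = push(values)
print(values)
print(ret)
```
[4, 6, 1]
[4, 6, 1, 66, 491]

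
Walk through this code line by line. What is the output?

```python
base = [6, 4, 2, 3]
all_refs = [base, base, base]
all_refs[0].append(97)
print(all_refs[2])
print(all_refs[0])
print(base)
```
[6, 4, 2, 3, 97]
[6, 4, 2, 3, 97]
[6, 4, 2, 3, 97]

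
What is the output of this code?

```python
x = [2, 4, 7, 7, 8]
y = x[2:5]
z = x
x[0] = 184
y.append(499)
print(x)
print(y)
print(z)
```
[184, 4, 7, 7, 8]
[7, 7, 8, 499]
[184, 4, 7, 7, 8]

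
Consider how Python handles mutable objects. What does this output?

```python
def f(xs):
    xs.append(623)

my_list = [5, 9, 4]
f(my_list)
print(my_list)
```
[5, 9, 4, 623]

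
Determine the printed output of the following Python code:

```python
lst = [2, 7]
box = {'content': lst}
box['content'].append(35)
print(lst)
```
[2, 7, 35]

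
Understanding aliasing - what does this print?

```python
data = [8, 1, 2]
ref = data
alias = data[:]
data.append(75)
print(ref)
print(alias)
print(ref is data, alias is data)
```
[8, 1, 2, 75]
[8, 1, 2]
True False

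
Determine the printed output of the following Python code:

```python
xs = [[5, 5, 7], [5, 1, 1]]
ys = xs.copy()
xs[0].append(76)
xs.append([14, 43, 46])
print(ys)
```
[[5, 5, 7, 76], [5, 1, 1]]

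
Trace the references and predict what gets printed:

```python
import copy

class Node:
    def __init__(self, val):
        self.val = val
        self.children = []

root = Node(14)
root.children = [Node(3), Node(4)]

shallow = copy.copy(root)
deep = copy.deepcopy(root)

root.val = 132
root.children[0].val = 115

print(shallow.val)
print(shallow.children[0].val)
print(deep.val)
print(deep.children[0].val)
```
14
115
14
3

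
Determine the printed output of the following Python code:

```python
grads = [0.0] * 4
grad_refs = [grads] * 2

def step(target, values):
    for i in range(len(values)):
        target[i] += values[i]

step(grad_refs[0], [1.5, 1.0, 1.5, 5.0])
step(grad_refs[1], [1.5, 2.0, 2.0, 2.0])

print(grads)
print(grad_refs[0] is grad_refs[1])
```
[3.0, 3.0, 3.5, 7.0]
True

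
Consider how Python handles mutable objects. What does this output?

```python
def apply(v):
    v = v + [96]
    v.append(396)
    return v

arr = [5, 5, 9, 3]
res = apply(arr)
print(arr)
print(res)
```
[5, 5, 9, 3]
[5, 5, 9, 3, 96, 396]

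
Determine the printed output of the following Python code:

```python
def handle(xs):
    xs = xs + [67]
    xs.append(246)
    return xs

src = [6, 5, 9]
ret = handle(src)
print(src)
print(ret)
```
[6, 5, 9]
[6, 5, 9, 67, 246]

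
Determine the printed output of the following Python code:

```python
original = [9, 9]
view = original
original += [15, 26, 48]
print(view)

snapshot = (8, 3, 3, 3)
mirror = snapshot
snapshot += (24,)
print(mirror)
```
[9, 9, 15, 26, 48]
(8, 3, 3, 3)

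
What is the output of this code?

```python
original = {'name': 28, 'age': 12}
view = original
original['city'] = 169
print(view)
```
{'name': 28, 'age': 12, 'city': 169}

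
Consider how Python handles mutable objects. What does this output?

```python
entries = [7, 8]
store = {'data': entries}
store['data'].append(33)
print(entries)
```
[7, 8, 33]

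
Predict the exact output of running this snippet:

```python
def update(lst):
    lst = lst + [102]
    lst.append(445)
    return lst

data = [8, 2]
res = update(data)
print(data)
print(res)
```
[8, 2]
[8, 2, 102, 445]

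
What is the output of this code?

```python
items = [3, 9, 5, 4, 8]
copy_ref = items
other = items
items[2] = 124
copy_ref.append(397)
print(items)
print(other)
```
[3, 9, 124, 4, 8, 397]
[3, 9, 124, 4, 8, 397]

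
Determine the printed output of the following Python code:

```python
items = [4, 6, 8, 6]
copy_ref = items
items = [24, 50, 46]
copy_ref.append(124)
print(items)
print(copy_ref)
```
[24, 50, 46]
[4, 6, 8, 6, 124]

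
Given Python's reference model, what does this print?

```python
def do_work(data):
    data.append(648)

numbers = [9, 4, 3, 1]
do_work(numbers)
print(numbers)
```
[9, 4, 3, 1, 648]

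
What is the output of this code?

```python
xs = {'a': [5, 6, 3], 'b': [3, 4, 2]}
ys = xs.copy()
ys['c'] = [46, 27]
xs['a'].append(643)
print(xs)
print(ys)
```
{'a': [5, 6, 3, 643], 'b': [3, 4, 2]}
{'a': [5, 6, 3, 643], 'b': [3, 4, 2], 'c': [46, 27]}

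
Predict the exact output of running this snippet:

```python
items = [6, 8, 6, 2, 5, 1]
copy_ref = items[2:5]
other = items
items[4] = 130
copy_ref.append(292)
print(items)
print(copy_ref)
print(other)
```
[6, 8, 6, 2, 130, 1]
[6, 2, 5, 292]
[6, 8, 6, 2, 130, 1]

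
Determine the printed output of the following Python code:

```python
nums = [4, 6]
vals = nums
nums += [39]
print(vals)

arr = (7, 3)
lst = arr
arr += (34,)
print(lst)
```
[4, 6, 39]
(7, 3)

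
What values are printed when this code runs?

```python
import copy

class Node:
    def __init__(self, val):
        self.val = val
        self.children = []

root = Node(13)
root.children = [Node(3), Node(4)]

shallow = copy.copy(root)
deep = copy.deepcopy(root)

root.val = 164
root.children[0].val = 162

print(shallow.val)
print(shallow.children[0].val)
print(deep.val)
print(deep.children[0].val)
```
13
162
13
3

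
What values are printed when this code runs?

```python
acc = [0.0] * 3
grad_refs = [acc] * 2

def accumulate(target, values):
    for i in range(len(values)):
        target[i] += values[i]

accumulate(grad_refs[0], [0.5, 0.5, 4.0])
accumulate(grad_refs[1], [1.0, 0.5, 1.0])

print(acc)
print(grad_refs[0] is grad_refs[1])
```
[1.5, 1.0, 5.0]
True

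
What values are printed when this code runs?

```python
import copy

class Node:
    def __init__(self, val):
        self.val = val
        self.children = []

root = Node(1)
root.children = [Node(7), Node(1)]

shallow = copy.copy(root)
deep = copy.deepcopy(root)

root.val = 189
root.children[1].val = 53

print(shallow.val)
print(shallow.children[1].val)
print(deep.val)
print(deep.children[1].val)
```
1
53
1
1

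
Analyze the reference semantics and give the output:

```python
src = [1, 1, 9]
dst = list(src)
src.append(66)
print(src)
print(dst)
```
[1, 1, 9, 66]
[1, 1, 9]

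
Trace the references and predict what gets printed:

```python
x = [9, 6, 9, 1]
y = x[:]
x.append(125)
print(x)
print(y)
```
[9, 6, 9, 1, 125]
[9, 6, 9, 1]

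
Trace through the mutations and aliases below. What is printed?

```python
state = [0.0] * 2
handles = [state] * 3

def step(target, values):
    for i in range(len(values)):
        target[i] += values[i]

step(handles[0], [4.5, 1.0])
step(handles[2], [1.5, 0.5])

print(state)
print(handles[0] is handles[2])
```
[6.0, 1.5]
True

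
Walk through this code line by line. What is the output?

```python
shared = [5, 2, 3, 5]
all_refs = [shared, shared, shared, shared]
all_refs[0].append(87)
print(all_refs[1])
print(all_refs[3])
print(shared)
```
[5, 2, 3, 5, 87]
[5, 2, 3, 5, 87]
[5, 2, 3, 5, 87]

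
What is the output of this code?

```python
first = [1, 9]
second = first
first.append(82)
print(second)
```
[1, 9, 82]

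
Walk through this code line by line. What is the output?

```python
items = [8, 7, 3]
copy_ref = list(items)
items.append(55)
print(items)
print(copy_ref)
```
[8, 7, 3, 55]
[8, 7, 3]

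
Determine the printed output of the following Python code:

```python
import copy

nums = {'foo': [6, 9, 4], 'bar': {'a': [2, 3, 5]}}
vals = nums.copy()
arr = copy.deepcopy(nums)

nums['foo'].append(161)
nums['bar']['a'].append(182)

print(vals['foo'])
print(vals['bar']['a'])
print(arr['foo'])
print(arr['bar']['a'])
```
[6, 9, 4, 161]
[2, 3, 5, 182]
[6, 9, 4]
[2, 3, 5]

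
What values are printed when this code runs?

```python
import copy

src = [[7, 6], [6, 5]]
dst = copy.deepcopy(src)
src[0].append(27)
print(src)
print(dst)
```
[[7, 6, 27], [6, 5]]
[[7, 6], [6, 5]]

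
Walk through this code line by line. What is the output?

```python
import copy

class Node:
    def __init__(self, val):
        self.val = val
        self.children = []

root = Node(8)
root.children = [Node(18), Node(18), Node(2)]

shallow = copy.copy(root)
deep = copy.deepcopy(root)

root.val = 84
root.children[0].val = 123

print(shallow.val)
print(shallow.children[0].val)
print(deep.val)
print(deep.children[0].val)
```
8
123
8
18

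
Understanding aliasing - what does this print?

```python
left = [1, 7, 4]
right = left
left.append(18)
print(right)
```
[1, 7, 4, 18]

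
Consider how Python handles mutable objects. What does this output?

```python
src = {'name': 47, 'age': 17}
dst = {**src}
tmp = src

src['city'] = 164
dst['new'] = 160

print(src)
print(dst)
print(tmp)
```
{'name': 47, 'age': 17, 'city': 164}
{'name': 47, 'age': 17, 'new': 160}
{'name': 47, 'age': 17, 'city': 164}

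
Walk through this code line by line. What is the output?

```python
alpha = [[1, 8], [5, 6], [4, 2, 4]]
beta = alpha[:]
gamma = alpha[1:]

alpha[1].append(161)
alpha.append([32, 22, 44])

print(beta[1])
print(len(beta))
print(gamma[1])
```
[5, 6, 161]
3
[4, 2, 4]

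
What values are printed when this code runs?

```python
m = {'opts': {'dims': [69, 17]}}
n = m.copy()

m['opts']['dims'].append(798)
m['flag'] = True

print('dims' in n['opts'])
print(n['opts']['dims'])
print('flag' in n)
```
True
[69, 17, 798]
False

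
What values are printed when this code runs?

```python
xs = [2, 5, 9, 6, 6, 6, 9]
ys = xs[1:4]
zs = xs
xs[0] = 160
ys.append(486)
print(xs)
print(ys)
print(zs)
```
[160, 5, 9, 6, 6, 6, 9]
[5, 9, 6, 486]
[160, 5, 9, 6, 6, 6, 9]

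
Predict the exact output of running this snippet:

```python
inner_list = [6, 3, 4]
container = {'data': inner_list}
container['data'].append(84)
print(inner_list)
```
[6, 3, 4, 84]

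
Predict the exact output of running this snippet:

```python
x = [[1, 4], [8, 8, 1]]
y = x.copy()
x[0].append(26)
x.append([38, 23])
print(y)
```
[[1, 4, 26], [8, 8, 1]]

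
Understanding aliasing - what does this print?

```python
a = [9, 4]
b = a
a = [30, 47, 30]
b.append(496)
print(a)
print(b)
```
[30, 47, 30]
[9, 4, 496]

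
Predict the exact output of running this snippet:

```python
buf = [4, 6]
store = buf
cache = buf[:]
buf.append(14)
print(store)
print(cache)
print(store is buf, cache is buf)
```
[4, 6, 14]
[4, 6]
True False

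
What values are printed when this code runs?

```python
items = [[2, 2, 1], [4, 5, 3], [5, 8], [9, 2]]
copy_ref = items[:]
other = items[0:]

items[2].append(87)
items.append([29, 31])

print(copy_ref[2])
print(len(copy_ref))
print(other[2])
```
[5, 8, 87]
4
[5, 8, 87]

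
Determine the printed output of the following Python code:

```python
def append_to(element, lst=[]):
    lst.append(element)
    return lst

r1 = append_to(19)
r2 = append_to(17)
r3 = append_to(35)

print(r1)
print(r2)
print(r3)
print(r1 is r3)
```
[19, 17, 35]
[19, 17, 35]
[19, 17, 35]
True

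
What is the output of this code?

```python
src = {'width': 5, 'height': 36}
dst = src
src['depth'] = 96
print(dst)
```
{'width': 5, 'height': 36, 'depth': 96}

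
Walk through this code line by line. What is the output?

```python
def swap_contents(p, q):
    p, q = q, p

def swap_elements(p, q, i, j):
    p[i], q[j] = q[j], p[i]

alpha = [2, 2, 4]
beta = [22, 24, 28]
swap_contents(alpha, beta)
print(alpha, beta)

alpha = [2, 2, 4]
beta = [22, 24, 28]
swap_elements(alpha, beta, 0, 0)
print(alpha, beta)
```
[2, 2, 4] [22, 24, 28]
[22, 2, 4] [2, 24, 28]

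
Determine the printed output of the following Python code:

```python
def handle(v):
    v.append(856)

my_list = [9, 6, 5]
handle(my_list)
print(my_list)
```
[9, 6, 5, 856]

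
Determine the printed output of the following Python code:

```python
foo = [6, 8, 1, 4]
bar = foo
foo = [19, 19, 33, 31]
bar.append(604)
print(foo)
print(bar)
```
[19, 19, 33, 31]
[6, 8, 1, 4, 604]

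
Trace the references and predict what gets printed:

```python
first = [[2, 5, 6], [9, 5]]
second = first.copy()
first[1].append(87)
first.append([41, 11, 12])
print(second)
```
[[2, 5, 6], [9, 5, 87]]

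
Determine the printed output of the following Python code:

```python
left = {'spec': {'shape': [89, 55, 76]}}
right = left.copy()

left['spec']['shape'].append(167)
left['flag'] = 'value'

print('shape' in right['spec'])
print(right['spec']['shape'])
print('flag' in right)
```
True
[89, 55, 76, 167]
False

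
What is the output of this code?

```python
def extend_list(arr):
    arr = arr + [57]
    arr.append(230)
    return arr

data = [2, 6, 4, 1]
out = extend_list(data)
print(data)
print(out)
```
[2, 6, 4, 1]
[2, 6, 4, 1, 57, 230]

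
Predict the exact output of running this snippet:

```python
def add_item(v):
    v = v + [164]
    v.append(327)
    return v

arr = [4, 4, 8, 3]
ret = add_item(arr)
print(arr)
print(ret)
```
[4, 4, 8, 3]
[4, 4, 8, 3, 164, 327]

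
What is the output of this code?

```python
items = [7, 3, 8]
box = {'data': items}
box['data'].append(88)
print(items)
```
[7, 3, 8, 88]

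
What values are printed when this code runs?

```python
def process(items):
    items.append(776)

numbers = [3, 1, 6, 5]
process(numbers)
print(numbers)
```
[3, 1, 6, 5, 776]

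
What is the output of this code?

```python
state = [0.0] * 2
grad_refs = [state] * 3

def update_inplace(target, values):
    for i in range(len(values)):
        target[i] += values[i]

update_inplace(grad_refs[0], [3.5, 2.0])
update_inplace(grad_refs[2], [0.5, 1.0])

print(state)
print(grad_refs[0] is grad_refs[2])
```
[4.0, 3.0]
True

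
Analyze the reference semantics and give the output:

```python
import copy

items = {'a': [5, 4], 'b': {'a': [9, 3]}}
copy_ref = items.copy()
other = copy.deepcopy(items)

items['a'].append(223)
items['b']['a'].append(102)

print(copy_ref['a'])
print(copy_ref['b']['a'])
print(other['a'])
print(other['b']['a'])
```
[5, 4, 223]
[9, 3, 102]
[5, 4]
[9, 3]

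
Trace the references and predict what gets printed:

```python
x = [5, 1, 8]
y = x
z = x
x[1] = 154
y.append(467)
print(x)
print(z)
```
[5, 154, 8, 467]
[5, 154, 8, 467]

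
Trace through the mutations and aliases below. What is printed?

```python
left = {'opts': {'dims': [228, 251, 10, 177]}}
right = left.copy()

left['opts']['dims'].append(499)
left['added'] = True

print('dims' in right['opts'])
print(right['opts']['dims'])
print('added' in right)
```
True
[228, 251, 10, 177, 499]
False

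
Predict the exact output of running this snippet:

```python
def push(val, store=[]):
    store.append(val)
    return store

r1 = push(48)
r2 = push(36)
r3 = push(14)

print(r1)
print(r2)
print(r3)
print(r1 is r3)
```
[48, 36, 14]
[48, 36, 14]
[48, 36, 14]
True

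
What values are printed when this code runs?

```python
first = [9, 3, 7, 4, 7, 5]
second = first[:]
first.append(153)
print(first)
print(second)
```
[9, 3, 7, 4, 7, 5, 153]
[9, 3, 7, 4, 7, 5]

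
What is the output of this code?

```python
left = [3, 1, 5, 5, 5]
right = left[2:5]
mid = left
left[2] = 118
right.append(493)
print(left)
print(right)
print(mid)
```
[3, 1, 118, 5, 5]
[5, 5, 5, 493]
[3, 1, 118, 5, 5]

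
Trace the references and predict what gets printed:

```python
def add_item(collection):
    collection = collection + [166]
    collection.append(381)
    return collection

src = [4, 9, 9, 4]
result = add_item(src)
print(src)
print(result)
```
[4, 9, 9, 4]
[4, 9, 9, 4, 166, 381]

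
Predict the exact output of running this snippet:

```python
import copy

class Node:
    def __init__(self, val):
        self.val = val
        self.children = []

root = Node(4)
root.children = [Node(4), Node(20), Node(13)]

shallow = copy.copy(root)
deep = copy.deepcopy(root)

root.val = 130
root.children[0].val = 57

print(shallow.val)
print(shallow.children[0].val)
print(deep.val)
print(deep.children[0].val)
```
4
57
4
4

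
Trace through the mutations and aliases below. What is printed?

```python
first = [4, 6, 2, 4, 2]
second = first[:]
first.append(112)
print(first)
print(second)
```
[4, 6, 2, 4, 2, 112]
[4, 6, 2, 4, 2]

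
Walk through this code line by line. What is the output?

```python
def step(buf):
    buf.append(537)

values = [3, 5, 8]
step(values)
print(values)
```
[3, 5, 8, 537]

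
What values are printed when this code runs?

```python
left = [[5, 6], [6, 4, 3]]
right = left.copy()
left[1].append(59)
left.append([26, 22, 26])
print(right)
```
[[5, 6], [6, 4, 3, 59]]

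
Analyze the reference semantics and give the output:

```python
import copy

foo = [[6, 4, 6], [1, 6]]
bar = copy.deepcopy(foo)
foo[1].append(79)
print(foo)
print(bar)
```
[[6, 4, 6], [1, 6, 79]]
[[6, 4, 6], [1, 6]]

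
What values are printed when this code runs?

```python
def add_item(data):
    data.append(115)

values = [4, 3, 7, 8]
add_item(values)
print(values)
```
[4, 3, 7, 8, 115]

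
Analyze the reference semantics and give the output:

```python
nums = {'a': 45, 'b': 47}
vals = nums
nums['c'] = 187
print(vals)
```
{'a': 45, 'b': 47, 'c': 187}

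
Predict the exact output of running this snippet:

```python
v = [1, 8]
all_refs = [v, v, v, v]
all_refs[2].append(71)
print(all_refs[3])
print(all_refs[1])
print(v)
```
[1, 8, 71]
[1, 8, 71]
[1, 8, 71]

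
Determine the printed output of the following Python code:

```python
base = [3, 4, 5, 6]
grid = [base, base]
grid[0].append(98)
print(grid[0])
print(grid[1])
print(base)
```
[3, 4, 5, 6, 98]
[3, 4, 5, 6, 98]
[3, 4, 5, 6, 98]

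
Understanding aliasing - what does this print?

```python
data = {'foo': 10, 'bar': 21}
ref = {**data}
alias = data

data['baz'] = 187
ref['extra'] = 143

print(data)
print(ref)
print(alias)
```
{'foo': 10, 'bar': 21, 'baz': 187}
{'foo': 10, 'bar': 21, 'extra': 143}
{'foo': 10, 'bar': 21, 'baz': 187}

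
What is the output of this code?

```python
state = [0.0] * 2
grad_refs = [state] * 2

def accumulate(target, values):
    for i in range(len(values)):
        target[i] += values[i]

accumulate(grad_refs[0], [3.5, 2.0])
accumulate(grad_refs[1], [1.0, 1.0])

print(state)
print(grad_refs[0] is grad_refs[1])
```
[4.5, 3.0]
True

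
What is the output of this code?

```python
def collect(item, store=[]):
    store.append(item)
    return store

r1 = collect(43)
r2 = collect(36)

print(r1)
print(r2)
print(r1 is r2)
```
[43, 36]
[43, 36]
True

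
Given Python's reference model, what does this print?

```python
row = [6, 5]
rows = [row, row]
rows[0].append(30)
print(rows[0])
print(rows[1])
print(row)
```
[6, 5, 30]
[6, 5, 30]
[6, 5, 30]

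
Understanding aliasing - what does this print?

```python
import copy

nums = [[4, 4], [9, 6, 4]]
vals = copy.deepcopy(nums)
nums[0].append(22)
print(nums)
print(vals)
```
[[4, 4, 22], [9, 6, 4]]
[[4, 4], [9, 6, 4]]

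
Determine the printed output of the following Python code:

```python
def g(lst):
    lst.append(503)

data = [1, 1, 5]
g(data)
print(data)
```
[1, 1, 5, 503]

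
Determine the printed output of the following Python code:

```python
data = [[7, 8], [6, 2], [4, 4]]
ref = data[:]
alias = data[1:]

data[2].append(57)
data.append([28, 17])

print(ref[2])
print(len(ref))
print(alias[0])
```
[4, 4, 57]
3
[6, 2]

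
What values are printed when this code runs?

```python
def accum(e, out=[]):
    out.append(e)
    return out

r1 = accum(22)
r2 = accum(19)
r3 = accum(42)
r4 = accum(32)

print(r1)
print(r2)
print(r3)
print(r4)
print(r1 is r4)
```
[22, 19, 42, 32]
[22, 19, 42, 32]
[22, 19, 42, 32]
[22, 19, 42, 32]
True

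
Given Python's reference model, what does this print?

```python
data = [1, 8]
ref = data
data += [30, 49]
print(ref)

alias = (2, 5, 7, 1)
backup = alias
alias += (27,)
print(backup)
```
[1, 8, 30, 49]
(2, 5, 7, 1)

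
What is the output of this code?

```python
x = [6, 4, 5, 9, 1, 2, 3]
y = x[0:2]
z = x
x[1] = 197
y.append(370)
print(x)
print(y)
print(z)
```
[6, 197, 5, 9, 1, 2, 3]
[6, 4, 370]
[6, 197, 5, 9, 1, 2, 3]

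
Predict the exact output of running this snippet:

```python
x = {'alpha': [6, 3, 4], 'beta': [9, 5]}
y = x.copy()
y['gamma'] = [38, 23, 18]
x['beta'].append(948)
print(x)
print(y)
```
{'alpha': [6, 3, 4], 'beta': [9, 5, 948]}
{'alpha': [6, 3, 4], 'beta': [9, 5, 948], 'gamma': [38, 23, 18]}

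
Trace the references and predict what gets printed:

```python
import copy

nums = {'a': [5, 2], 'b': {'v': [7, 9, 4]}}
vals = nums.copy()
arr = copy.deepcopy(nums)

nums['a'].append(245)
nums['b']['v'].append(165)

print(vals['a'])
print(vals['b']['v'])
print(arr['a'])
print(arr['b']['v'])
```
[5, 2, 245]
[7, 9, 4, 165]
[5, 2]
[7, 9, 4]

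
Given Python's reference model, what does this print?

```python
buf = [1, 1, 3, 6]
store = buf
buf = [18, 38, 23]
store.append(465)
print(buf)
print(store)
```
[18, 38, 23]
[1, 1, 3, 6, 465]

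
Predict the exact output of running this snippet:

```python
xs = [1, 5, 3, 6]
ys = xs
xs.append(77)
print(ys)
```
[1, 5, 3, 6, 77]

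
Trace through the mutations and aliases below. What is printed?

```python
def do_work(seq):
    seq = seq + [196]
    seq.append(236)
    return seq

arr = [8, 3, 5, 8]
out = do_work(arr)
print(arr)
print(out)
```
[8, 3, 5, 8]
[8, 3, 5, 8, 196, 236]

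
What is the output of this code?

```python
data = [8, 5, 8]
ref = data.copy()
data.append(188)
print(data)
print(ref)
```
[8, 5, 8, 188]
[8, 5, 8]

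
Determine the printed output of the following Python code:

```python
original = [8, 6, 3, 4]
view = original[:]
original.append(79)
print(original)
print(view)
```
[8, 6, 3, 4, 79]
[8, 6, 3, 4]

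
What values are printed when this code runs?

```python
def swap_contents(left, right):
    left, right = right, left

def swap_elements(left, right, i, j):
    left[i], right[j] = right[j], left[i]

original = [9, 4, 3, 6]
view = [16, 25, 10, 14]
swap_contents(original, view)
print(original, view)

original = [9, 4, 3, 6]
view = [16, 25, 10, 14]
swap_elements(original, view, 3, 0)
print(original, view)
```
[9, 4, 3, 6] [16, 25, 10, 14]
[9, 4, 3, 16] [6, 25, 10, 14]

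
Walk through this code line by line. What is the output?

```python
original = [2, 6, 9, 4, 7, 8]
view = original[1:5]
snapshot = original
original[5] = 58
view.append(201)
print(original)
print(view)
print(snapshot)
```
[2, 6, 9, 4, 7, 58]
[6, 9, 4, 7, 201]
[2, 6, 9, 4, 7, 58]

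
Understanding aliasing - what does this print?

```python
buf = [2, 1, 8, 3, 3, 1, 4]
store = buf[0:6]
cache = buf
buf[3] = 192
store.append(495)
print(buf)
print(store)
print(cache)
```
[2, 1, 8, 192, 3, 1, 4]
[2, 1, 8, 3, 3, 1, 495]
[2, 1, 8, 192, 3, 1, 4]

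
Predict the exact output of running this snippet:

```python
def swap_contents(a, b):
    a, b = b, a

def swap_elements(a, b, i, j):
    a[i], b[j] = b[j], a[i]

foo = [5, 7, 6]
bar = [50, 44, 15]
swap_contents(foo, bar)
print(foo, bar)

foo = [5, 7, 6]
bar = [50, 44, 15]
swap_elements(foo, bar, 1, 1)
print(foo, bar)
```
[5, 7, 6] [50, 44, 15]
[5, 44, 6] [50, 7, 15]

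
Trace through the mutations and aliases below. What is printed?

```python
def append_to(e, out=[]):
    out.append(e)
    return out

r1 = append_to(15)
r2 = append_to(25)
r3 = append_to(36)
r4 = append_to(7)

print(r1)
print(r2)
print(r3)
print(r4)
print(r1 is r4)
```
[15, 25, 36, 7]
[15, 25, 36, 7]
[15, 25, 36, 7]
[15, 25, 36, 7]
True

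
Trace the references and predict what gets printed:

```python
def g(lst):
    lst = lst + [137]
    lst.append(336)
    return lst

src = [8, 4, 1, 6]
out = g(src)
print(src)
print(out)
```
[8, 4, 1, 6]
[8, 4, 1, 6, 137, 336]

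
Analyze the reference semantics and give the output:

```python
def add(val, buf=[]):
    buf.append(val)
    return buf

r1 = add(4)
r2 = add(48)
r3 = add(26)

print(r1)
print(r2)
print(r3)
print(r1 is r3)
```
[4, 48, 26]
[4, 48, 26]
[4, 48, 26]
True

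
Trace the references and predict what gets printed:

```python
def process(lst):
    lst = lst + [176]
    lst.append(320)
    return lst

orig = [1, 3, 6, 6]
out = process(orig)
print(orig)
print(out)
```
[1, 3, 6, 6]
[1, 3, 6, 6, 176, 320]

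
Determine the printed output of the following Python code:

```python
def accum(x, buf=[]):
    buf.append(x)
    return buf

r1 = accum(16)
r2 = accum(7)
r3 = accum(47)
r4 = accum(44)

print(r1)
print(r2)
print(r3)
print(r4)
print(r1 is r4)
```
[16, 7, 47, 44]
[16, 7, 47, 44]
[16, 7, 47, 44]
[16, 7, 47, 44]
True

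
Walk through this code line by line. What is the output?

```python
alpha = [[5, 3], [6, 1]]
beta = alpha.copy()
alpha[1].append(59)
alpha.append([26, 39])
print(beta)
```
[[5, 3], [6, 1, 59]]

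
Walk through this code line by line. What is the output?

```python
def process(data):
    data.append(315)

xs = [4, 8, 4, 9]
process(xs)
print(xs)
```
[4, 8, 4, 9, 315]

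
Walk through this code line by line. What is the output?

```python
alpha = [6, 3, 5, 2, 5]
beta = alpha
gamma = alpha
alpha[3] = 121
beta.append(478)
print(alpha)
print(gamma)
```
[6, 3, 5, 121, 5, 478]
[6, 3, 5, 121, 5, 478]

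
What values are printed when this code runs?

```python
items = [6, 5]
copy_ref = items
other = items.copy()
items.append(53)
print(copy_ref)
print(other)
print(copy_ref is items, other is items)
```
[6, 5, 53]
[6, 5]
True False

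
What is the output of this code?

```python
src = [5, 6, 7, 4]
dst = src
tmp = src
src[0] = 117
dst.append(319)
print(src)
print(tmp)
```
[117, 6, 7, 4, 319]
[117, 6, 7, 4, 319]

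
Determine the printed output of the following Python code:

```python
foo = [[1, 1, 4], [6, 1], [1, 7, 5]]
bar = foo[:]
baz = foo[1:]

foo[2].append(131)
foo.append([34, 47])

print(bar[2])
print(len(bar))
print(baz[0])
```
[1, 7, 5, 131]
3
[6, 1]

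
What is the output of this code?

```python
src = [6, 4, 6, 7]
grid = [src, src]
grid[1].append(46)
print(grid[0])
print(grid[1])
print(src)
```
[6, 4, 6, 7, 46]
[6, 4, 6, 7, 46]
[6, 4, 6, 7, 46]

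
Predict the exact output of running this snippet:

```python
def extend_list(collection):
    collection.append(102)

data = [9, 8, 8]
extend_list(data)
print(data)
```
[9, 8, 8, 102]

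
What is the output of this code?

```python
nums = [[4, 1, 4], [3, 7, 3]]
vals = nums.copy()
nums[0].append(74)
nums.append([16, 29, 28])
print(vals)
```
[[4, 1, 4, 74], [3, 7, 3]]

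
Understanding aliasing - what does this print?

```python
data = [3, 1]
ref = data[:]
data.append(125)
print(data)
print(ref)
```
[3, 1, 125]
[3, 1]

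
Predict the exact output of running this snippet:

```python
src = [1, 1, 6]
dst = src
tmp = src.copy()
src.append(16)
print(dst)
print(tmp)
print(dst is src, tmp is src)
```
[1, 1, 6, 16]
[1, 1, 6]
True False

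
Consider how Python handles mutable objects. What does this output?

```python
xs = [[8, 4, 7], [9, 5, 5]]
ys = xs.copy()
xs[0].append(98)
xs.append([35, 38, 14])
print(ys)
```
[[8, 4, 7, 98], [9, 5, 5]]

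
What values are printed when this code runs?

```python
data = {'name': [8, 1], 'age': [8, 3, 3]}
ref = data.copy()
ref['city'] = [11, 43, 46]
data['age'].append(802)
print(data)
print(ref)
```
{'name': [8, 1], 'age': [8, 3, 3, 802]}
{'name': [8, 1], 'age': [8, 3, 3, 802], 'city': [11, 43, 46]}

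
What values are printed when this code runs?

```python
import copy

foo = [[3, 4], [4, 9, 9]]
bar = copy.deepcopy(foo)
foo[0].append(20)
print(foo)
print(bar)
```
[[3, 4, 20], [4, 9, 9]]
[[3, 4], [4, 9, 9]]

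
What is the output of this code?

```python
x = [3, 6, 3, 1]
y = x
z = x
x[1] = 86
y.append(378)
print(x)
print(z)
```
[3, 86, 3, 1, 378]
[3, 86, 3, 1, 378]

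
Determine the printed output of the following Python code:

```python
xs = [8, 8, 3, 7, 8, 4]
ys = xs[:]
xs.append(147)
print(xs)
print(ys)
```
[8, 8, 3, 7, 8, 4, 147]
[8, 8, 3, 7, 8, 4]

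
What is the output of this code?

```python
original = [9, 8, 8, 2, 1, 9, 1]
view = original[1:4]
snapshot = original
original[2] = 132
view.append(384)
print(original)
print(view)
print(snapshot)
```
[9, 8, 132, 2, 1, 9, 1]
[8, 8, 2, 384]
[9, 8, 132, 2, 1, 9, 1]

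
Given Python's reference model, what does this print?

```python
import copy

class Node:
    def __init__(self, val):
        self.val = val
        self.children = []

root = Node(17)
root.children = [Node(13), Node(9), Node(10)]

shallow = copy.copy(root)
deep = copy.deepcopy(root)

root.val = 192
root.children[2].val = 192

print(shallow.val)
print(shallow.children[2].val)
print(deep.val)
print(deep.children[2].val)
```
17
192
17
10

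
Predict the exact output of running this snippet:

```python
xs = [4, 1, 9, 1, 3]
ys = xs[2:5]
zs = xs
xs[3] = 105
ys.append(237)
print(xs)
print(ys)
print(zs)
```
[4, 1, 9, 105, 3]
[9, 1, 3, 237]
[4, 1, 9, 105, 3]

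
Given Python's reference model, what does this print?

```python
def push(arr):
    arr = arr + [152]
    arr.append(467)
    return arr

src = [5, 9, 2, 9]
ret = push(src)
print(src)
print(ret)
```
[5, 9, 2, 9]
[5, 9, 2, 9, 152, 467]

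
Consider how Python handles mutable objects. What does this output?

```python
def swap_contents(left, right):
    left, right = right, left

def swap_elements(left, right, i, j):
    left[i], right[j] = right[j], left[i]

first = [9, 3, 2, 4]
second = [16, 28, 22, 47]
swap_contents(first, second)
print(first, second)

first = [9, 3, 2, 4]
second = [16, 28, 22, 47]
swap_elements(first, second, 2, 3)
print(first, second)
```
[9, 3, 2, 4] [16, 28, 22, 47]
[9, 3, 47, 4] [16, 28, 22, 2]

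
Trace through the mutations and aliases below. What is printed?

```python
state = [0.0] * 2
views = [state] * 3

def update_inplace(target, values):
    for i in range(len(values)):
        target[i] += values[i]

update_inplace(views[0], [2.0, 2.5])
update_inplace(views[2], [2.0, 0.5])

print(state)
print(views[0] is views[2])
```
[4.0, 3.0]
True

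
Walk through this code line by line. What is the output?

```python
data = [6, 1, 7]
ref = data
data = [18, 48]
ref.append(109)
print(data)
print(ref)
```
[18, 48]
[6, 1, 7, 109]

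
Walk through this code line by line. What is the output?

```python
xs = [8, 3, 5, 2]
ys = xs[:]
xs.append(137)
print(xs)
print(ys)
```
[8, 3, 5, 2, 137]
[8, 3, 5, 2]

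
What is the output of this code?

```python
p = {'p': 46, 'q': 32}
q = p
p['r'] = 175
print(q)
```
{'p': 46, 'q': 32, 'r': 175}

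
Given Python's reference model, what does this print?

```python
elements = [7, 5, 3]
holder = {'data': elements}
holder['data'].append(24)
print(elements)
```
[7, 5, 3, 24]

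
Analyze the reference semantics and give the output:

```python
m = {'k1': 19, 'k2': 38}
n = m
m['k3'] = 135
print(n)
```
{'k1': 19, 'k2': 38, 'k3': 135}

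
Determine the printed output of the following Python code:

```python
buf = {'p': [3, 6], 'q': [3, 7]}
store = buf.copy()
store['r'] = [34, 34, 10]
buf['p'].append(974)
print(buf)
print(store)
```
{'p': [3, 6, 974], 'q': [3, 7]}
{'p': [3, 6, 974], 'q': [3, 7], 'r': [34, 34, 10]}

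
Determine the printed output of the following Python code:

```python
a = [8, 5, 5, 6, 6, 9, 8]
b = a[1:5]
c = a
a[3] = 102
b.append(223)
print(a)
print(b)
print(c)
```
[8, 5, 5, 102, 6, 9, 8]
[5, 5, 6, 6, 223]
[8, 5, 5, 102, 6, 9, 8]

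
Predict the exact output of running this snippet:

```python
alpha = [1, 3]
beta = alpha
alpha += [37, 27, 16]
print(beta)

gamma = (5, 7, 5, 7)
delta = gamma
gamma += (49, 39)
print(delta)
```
[1, 3, 37, 27, 16]
(5, 7, 5, 7)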